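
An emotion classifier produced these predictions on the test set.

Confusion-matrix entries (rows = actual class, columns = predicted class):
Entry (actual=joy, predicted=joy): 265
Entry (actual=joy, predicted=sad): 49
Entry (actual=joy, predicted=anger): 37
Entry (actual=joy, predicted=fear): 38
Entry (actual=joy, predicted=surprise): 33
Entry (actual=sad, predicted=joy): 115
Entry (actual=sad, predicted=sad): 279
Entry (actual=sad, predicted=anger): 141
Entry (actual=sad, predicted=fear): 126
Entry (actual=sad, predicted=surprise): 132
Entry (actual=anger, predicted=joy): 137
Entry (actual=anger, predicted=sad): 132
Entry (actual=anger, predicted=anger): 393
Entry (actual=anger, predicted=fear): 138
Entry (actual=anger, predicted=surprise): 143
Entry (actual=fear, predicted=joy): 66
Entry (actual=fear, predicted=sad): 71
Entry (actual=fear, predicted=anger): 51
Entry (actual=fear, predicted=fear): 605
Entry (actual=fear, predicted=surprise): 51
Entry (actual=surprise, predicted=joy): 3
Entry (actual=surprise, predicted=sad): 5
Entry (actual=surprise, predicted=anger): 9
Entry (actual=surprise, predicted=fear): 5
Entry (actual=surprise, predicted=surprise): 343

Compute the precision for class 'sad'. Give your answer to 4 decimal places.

Treat 'sad' as positive and all other classes as negative.
precision = TP/(TP+FP).
sad: TP=279, FP=49+132+71+5=257 → 279/536 = 0.52052

0.5205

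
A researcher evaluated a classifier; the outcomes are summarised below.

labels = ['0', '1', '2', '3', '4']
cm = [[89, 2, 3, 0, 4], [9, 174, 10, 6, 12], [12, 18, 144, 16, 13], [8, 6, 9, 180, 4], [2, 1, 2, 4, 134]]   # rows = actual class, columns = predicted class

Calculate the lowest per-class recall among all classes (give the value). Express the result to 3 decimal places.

Per-class recall (TP/(TP+FN)):
  0: TP=89, FN=2+3+0+4=9 → 89/98 = 0.9082
  1: TP=174, FN=9+10+6+12=37 → 174/211 = 0.8246
  2: TP=144, FN=12+18+16+13=59 → 144/203 = 0.7094
  3: TP=180, FN=8+6+9+4=27 → 180/207 = 0.8696
  4: TP=134, FN=2+1+2+4=9 → 134/143 = 0.9371
Lowest is class '2' with recall = 0.709.

0.709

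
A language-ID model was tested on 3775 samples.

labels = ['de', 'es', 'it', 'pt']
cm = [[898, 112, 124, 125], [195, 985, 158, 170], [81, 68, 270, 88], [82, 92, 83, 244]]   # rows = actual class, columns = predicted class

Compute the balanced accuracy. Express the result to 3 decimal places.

0.597

Balanced accuracy = mean of per-class recall.
  de: recall = 898/1259 = 0.7133
  es: recall = 985/1508 = 0.6532
  it: recall = 270/507 = 0.5325
  pt: recall = 244/501 = 0.4870
Mean = (0.7133 + 0.6532 + 0.5325 + 0.4870) / 4 = 0.597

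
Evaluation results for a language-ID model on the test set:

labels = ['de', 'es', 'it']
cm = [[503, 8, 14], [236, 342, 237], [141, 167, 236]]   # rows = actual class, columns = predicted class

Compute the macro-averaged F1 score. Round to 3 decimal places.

Per-class F1 score (2·TP/(2·TP+FP+FN)):
  de: TP=503, FP=236+141=377, FN=8+14=22 → 1006/1405 = 0.7160
  es: TP=342, FP=8+167=175, FN=236+237=473 → 684/1332 = 0.5135
  it: TP=236, FP=14+237=251, FN=141+167=308 → 472/1031 = 0.4578
Macro-F1 score = mean = (0.7160 + 0.5135 + 0.4578) / 3 = 0.562

0.562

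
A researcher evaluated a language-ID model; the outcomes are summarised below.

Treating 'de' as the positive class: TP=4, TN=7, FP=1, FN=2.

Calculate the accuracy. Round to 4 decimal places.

Accuracy = (TP+TN)/N = (4+7)/14 = 0.7857

0.7857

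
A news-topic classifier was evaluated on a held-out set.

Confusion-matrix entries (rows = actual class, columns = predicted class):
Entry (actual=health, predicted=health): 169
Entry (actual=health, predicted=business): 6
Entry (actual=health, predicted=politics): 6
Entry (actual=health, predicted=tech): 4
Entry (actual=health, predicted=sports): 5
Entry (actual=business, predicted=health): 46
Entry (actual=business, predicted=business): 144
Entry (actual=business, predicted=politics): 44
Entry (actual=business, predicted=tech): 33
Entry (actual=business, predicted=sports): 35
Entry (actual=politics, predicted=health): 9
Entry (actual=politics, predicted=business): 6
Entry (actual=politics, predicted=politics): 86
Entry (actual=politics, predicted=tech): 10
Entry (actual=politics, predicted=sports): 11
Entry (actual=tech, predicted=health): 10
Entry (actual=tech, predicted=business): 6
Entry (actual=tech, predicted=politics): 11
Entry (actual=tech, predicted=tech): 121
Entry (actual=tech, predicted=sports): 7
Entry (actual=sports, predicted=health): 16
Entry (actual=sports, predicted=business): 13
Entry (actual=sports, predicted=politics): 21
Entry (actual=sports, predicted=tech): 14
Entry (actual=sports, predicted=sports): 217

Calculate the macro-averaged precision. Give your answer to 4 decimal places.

0.6929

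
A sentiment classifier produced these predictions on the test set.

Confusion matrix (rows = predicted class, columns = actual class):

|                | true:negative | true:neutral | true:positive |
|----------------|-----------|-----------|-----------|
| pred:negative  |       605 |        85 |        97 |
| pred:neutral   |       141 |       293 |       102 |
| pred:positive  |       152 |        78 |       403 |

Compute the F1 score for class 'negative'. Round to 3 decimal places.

F1 score = 2·TP/(2·TP+FP+FN).
negative: TP=605, FP=85+97=182, FN=141+152=293 → 1210/1685 = 0.7181

0.718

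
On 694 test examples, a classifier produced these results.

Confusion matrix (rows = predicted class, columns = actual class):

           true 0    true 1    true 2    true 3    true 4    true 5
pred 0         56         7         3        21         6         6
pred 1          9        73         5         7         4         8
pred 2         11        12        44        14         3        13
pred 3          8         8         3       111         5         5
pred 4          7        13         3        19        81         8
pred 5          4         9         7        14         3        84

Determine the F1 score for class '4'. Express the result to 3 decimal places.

0.695

One-vs-rest for '4': TP = diagonal; FP = other classes predicted '4'; FN = '4' predicted as other.
F1 score = 2·TP/(2·TP+FP+FN).
4: TP=81, FP=7+13+3+19+8=50, FN=6+4+3+5+3=21 → 162/233 = 0.6953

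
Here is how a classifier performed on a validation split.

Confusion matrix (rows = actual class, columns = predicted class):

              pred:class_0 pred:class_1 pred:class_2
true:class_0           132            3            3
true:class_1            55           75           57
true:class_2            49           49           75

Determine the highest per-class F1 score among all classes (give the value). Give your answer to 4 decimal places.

0.7059

Per-class F1 score (2·TP/(2·TP+FP+FN)):
  class_0: TP=132, FP=55+49=104, FN=3+3=6 → 264/374 = 0.70588
  class_1: TP=75, FP=3+49=52, FN=55+57=112 → 150/314 = 0.47771
  class_2: TP=75, FP=3+57=60, FN=49+49=98 → 150/308 = 0.48701
Highest is class 'class_0' with F1 score = 0.7059.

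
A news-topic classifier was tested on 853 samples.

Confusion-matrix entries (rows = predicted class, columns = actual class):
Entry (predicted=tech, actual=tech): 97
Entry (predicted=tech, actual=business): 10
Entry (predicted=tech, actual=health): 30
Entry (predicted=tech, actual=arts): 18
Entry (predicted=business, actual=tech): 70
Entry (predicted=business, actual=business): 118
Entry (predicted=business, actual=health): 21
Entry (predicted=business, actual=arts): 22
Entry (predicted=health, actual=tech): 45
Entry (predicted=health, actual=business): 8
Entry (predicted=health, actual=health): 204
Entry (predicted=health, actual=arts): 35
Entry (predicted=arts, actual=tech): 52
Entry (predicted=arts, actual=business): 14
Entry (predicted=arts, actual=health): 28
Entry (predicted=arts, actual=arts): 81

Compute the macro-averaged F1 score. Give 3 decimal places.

0.570

Per-class F1 score (2·TP/(2·TP+FP+FN)):
  tech: TP=97, FP=10+30+18=58, FN=70+45+52=167 → 194/419 = 0.4630
  business: TP=118, FP=70+21+22=113, FN=10+8+14=32 → 236/381 = 0.6194
  health: TP=204, FP=45+8+35=88, FN=30+21+28=79 → 408/575 = 0.7096
  arts: TP=81, FP=52+14+28=94, FN=18+22+35=75 → 162/331 = 0.4894
Macro-F1 score = mean = (0.4630 + 0.6194 + 0.7096 + 0.4894) / 4 = 0.570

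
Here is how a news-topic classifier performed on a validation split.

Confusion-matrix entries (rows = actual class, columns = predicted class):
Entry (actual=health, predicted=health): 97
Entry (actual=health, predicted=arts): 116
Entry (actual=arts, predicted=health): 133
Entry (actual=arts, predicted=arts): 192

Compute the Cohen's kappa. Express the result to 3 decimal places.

0.046

Observed agreement pₒ = trace/N = 289/538 = 0.5372
Expected agreement pₑ = Σ (rowᵢ·colᵢ)/N² = (213·230 + 325·308)/538² = 0.5151
κ = (pₒ − pₑ)/(1 − pₑ) = (0.5372 − 0.5151)/(1 − 0.5151) = 0.046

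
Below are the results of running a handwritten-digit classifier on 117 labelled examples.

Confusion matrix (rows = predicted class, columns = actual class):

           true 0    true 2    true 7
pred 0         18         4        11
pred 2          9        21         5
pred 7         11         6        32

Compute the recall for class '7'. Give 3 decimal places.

0.667

One-vs-rest for '7': TP = diagonal; FP = other classes predicted '7'; FN = '7' predicted as other.
recall = TP/(TP+FN).
7: TP=32, FN=11+5=16 → 32/48 = 0.6667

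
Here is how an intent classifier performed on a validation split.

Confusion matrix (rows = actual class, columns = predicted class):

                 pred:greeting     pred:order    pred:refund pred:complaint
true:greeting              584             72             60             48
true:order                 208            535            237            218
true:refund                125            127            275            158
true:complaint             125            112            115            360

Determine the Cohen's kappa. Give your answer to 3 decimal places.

0.362

Observed agreement pₒ = trace/N = 1754/3359 = 0.5222
Expected agreement pₑ = Σ (rowᵢ·colᵢ)/N² = (764·1042 + 1198·846 + 685·687 + 712·784)/3359² = 0.2516
κ = (pₒ − pₑ)/(1 − pₑ) = (0.5222 − 0.2516)/(1 − 0.2516) = 0.362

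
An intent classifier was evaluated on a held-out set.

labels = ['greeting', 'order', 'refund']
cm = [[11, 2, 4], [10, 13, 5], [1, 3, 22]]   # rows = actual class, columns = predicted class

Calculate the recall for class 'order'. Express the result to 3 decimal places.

0.464

Treat 'order' as positive and all other classes as negative.
recall = TP/(TP+FN).
order: TP=13, FN=10+5=15 → 13/28 = 0.4643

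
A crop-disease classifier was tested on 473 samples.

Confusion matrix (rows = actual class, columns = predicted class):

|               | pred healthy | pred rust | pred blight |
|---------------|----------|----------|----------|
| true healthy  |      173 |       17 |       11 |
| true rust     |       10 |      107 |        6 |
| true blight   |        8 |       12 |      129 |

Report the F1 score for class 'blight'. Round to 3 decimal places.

0.875

F1 score = 2·TP/(2·TP+FP+FN).
blight: TP=129, FP=11+6=17, FN=8+12=20 → 258/295 = 0.8746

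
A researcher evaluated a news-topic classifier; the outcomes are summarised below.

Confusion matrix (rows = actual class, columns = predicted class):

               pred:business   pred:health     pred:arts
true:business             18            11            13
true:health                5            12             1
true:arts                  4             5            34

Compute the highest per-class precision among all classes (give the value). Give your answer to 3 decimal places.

Per-class precision (TP/(TP+FP)):
  business: TP=18, FP=5+4=9 → 18/27 = 0.6667
  health: TP=12, FP=11+5=16 → 12/28 = 0.4286
  arts: TP=34, FP=13+1=14 → 34/48 = 0.7083
Highest is class 'arts' with precision = 0.708.

0.708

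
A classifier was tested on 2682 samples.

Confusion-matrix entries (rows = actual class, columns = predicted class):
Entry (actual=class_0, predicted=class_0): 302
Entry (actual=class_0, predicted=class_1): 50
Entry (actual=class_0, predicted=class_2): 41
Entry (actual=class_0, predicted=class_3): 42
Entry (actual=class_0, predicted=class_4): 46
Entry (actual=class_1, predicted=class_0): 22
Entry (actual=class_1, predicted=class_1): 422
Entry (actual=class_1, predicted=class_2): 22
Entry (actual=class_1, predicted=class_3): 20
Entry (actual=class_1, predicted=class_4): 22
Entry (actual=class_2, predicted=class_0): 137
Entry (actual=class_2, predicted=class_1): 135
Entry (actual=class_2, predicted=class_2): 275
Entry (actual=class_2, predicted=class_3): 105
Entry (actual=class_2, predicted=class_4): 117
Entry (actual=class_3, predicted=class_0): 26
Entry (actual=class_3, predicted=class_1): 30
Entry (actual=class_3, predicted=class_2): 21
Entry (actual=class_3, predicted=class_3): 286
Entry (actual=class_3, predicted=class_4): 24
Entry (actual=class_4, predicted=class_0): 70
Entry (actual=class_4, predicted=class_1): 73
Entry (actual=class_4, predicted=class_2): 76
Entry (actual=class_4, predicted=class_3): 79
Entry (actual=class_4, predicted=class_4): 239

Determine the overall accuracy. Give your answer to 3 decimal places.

Accuracy = trace / total = (302+422+275+286+239=1524) / 2682 = 1524/2682 = 0.568

0.568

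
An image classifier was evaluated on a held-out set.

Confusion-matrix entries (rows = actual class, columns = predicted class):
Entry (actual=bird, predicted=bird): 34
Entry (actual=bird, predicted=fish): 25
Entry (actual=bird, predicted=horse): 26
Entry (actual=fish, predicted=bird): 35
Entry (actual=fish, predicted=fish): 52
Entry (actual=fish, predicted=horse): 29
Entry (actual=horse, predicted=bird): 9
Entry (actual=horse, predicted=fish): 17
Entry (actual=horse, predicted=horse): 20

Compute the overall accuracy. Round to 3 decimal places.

0.429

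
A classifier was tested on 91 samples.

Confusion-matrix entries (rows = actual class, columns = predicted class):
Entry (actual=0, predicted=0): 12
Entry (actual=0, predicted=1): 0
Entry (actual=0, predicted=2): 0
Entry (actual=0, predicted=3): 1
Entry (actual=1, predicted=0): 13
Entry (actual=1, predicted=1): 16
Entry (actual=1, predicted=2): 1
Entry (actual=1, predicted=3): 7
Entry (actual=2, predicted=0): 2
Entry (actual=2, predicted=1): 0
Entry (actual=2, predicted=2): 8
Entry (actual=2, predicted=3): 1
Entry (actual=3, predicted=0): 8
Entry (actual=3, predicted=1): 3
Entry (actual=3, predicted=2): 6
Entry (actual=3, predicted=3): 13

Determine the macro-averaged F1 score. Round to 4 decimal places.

0.5467

Per-class F1 score (2·TP/(2·TP+FP+FN)):
  0: TP=12, FP=13+2+8=23, FN=0+0+1=1 → 24/48 = 0.50000
  1: TP=16, FP=0+0+3=3, FN=13+1+7=21 → 32/56 = 0.57143
  2: TP=8, FP=0+1+6=7, FN=2+0+1=3 → 16/26 = 0.61538
  3: TP=13, FP=1+7+1=9, FN=8+3+6=17 → 26/52 = 0.50000
Macro-F1 score = mean = (0.50000 + 0.57143 + 0.61538 + 0.50000) / 4 = 0.5467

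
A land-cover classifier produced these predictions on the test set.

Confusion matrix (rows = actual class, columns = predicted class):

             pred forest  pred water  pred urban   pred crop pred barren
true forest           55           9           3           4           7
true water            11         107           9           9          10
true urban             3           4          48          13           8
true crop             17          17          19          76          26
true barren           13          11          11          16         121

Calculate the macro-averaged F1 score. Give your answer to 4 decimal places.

0.6376

Per-class F1 score (2·TP/(2·TP+FP+FN)):
  forest: TP=55, FP=11+3+17+13=44, FN=9+3+4+7=23 → 110/177 = 0.62147
  water: TP=107, FP=9+4+17+11=41, FN=11+9+9+10=39 → 214/294 = 0.72789
  urban: TP=48, FP=3+9+19+11=42, FN=3+4+13+8=28 → 96/166 = 0.57831
  crop: TP=76, FP=4+9+13+16=42, FN=17+17+19+26=79 → 152/273 = 0.55678
  barren: TP=121, FP=7+10+8+26=51, FN=13+11+11+16=51 → 242/344 = 0.70349
Macro-F1 score = mean = (0.62147 + 0.72789 + 0.57831 + 0.55678 + 0.70349) / 5 = 0.6376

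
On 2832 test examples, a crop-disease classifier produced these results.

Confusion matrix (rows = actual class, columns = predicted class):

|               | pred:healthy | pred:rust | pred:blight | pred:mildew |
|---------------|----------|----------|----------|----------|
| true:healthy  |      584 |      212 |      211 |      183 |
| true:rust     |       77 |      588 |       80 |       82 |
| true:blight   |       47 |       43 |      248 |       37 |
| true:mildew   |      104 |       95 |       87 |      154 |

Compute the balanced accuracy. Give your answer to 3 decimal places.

0.553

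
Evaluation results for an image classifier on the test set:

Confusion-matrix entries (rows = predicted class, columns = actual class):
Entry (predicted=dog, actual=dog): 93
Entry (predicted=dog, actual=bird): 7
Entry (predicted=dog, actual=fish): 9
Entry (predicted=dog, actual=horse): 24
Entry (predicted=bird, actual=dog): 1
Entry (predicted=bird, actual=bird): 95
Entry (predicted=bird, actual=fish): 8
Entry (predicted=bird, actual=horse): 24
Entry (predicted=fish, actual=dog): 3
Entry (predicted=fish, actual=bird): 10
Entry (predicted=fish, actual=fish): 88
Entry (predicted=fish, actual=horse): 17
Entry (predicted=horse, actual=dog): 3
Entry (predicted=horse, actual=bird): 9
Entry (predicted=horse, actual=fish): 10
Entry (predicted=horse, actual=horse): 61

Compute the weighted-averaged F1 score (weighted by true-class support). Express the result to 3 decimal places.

Per-class F1 score (2·TP/(2·TP+FP+FN)):
  dog: TP=93, FP=7+9+24=40, FN=1+3+3=7 → 186/233 = 0.7983
  bird: TP=95, FP=1+8+24=33, FN=7+10+9=26 → 190/249 = 0.7631
  fish: TP=88, FP=3+10+17=30, FN=9+8+10=27 → 176/233 = 0.7554
  horse: TP=61, FP=3+9+10=22, FN=24+24+17=65 → 122/209 = 0.5837
Weighted-F1 score = Σ (supportᵢ/N)·F1 scoreᵢ with N=462: (100/462)·0.7983 + (121/462)·0.7631 + (115/462)·0.7554 + (126/462)·0.5837 = 0.720

0.720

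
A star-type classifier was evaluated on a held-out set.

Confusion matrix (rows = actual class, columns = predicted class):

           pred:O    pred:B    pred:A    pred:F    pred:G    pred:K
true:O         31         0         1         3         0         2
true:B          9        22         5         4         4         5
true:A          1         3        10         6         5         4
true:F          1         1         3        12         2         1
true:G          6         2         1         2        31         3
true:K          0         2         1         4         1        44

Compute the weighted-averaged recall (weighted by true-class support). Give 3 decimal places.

0.647

Per-class recall (TP/(TP+FN)):
  O: TP=31, FN=0+1+3+0+2=6 → 31/37 = 0.8378
  B: TP=22, FN=9+5+4+4+5=27 → 22/49 = 0.4490
  A: TP=10, FN=1+3+6+5+4=19 → 10/29 = 0.3448
  F: TP=12, FN=1+1+3+2+1=8 → 12/20 = 0.6000
  G: TP=31, FN=6+2+1+2+3=14 → 31/45 = 0.6889
  K: TP=44, FN=0+2+1+4+1=8 → 44/52 = 0.8462
Weighted-recall = Σ (supportᵢ/N)·recallᵢ with N=232: (37/232)·0.8378 + (49/232)·0.4490 + (29/232)·0.3448 + (20/232)·0.6000 + (45/232)·0.6889 + (52/232)·0.8462 = 0.647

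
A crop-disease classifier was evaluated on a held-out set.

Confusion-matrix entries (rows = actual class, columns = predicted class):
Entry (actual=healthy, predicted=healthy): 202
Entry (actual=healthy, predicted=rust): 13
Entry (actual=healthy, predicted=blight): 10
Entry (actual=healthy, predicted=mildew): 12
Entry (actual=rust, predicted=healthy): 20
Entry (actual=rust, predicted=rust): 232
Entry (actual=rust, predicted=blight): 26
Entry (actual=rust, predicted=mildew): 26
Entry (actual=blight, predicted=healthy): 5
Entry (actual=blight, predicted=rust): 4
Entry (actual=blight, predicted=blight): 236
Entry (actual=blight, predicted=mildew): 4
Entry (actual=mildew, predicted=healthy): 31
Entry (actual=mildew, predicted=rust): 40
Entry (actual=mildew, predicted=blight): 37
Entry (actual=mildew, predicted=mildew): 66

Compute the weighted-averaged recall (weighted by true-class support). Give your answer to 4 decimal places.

0.7635

Per-class recall (TP/(TP+FN)):
  healthy: TP=202, FN=13+10+12=35 → 202/237 = 0.85232
  rust: TP=232, FN=20+26+26=72 → 232/304 = 0.76316
  blight: TP=236, FN=5+4+4=13 → 236/249 = 0.94779
  mildew: TP=66, FN=31+40+37=108 → 66/174 = 0.37931
Weighted-recall = Σ (supportᵢ/N)·recallᵢ with N=964: (237/964)·0.85232 + (304/964)·0.76316 + (249/964)·0.94779 + (174/964)·0.37931 = 0.7635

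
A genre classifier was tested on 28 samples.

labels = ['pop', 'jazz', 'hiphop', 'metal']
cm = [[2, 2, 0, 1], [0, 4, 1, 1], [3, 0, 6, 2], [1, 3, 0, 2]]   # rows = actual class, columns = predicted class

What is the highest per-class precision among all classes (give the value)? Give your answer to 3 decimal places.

Per-class precision (TP/(TP+FP)):
  pop: TP=2, FP=0+3+1=4 → 2/6 = 0.3333
  jazz: TP=4, FP=2+0+3=5 → 4/9 = 0.4444
  hiphop: TP=6, FP=0+1+0=1 → 6/7 = 0.8571
  metal: TP=2, FP=1+1+2=4 → 2/6 = 0.3333
Highest is class 'hiphop' with precision = 0.857.

0.857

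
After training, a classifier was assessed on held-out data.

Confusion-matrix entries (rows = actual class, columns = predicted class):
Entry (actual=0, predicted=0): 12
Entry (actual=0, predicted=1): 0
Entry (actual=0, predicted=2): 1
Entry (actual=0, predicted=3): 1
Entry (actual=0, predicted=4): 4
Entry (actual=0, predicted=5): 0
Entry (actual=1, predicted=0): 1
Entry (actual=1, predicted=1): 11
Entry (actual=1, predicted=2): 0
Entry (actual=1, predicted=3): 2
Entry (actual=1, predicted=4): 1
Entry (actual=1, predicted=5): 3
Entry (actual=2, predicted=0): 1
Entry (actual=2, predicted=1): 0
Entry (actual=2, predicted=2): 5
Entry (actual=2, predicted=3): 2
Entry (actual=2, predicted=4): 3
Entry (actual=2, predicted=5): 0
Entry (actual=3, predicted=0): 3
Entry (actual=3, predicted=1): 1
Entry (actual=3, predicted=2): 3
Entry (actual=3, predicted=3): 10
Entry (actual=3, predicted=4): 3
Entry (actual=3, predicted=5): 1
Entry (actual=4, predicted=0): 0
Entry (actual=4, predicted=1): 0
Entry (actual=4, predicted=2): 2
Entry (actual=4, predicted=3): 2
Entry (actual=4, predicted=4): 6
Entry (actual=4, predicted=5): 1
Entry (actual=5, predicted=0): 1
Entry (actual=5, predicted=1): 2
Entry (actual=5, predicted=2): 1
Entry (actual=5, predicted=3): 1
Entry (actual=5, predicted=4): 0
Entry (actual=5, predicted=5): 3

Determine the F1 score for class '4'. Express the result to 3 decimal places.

0.429

One-vs-rest for '4': TP = diagonal; FP = other classes predicted '4'; FN = '4' predicted as other.
F1 score = 2·TP/(2·TP+FP+FN).
4: TP=6, FP=4+1+3+3+0=11, FN=0+0+2+2+1=5 → 12/28 = 0.4286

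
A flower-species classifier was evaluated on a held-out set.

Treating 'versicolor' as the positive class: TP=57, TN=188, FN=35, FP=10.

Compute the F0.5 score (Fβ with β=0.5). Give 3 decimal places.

0.792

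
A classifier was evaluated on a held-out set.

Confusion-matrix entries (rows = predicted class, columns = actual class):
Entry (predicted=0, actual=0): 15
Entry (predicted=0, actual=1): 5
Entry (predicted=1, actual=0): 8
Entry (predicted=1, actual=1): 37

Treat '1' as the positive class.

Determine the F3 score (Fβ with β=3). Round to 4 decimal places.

0.8747

Fβ = (1+β²)·TP / ((1+β²)·TP + β²·FN + FP), with β²=9
= 10·37 / (10·37 + 9·5 + 8) = 0.8747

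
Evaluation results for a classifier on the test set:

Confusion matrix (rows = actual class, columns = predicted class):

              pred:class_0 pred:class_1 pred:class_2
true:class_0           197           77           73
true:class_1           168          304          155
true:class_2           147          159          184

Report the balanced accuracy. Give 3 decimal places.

Balanced accuracy = mean of per-class recall.
  class_0: recall = 197/347 = 0.5677
  class_1: recall = 304/627 = 0.4848
  class_2: recall = 184/490 = 0.3755
Mean = (0.5677 + 0.4848 + 0.3755) / 3 = 0.476

0.476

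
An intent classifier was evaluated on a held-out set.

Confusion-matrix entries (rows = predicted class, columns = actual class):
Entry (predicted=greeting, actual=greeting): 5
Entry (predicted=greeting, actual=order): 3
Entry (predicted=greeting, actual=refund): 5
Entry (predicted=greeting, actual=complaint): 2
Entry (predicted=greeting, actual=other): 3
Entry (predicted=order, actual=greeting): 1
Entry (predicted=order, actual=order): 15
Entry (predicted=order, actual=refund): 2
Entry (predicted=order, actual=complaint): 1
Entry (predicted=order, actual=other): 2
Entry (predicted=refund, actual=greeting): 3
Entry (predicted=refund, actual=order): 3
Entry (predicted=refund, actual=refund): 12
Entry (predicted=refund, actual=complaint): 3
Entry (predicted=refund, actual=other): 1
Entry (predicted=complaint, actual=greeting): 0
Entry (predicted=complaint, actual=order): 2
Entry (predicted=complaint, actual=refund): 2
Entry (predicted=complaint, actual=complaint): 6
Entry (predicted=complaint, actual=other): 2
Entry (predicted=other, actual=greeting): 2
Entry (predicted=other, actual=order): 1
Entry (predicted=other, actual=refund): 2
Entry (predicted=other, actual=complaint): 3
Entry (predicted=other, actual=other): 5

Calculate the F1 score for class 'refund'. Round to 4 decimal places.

0.5333

Take TP from the diagonal, FP from the rest of the 'refund' prediction marginal, FN from the rest of the 'refund' actual marginal.
F1 score = 2·TP/(2·TP+FP+FN).
refund: TP=12, FP=3+3+3+1=10, FN=5+2+2+2=11 → 24/45 = 0.53333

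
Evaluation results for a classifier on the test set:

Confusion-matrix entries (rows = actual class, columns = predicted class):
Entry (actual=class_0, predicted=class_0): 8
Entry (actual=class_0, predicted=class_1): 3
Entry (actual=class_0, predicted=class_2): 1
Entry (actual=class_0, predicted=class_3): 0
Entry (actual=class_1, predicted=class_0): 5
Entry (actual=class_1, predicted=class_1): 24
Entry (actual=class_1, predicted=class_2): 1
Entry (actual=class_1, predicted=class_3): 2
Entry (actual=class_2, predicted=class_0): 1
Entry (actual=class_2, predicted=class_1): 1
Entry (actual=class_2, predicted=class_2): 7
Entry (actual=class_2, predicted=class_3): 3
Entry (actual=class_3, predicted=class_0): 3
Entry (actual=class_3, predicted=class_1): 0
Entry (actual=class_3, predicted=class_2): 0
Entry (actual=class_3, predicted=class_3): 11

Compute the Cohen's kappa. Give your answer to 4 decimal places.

0.5963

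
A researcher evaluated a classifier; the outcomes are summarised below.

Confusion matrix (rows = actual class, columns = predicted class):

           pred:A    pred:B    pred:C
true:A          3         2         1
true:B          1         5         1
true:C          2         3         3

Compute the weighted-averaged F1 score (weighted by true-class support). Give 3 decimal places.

Per-class F1 score (2·TP/(2·TP+FP+FN)):
  A: TP=3, FP=1+2=3, FN=2+1=3 → 6/12 = 0.5000
  B: TP=5, FP=2+3=5, FN=1+1=2 → 10/17 = 0.5882
  C: TP=3, FP=1+1=2, FN=2+3=5 → 6/13 = 0.4615
Weighted-F1 score = Σ (supportᵢ/N)·F1 scoreᵢ with N=21: (6/21)·0.5000 + (7/21)·0.5882 + (8/21)·0.4615 = 0.515

0.515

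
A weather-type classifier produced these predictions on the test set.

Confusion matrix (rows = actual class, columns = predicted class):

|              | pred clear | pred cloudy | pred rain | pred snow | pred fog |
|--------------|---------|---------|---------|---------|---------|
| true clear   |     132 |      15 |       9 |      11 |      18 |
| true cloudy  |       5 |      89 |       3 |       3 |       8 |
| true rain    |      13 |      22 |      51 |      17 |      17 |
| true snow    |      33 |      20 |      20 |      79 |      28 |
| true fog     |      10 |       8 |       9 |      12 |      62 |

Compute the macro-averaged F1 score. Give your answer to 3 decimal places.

Per-class F1 score (2·TP/(2·TP+FP+FN)):
  clear: TP=132, FP=5+13+33+10=61, FN=15+9+11+18=53 → 264/378 = 0.6984
  cloudy: TP=89, FP=15+22+20+8=65, FN=5+3+3+8=19 → 178/262 = 0.6794
  rain: TP=51, FP=9+3+20+9=41, FN=13+22+17+17=69 → 102/212 = 0.4811
  snow: TP=79, FP=11+3+17+12=43, FN=33+20+20+28=101 → 158/302 = 0.5232
  fog: TP=62, FP=18+8+17+28=71, FN=10+8+9+12=39 → 124/234 = 0.5299
Macro-F1 score = mean = (0.6984 + 0.6794 + 0.4811 + 0.5232 + 0.5299) / 5 = 0.582

0.582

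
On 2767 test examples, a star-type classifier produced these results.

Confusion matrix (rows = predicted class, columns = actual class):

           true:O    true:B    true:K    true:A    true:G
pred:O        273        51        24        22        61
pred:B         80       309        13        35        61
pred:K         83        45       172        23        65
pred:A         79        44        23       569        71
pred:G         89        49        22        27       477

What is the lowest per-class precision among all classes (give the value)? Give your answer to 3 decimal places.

0.443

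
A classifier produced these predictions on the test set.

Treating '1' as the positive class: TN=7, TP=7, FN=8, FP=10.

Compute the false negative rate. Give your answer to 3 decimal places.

FNR = FN/(FN+TP) = 8/(8+7) = 0.533

0.533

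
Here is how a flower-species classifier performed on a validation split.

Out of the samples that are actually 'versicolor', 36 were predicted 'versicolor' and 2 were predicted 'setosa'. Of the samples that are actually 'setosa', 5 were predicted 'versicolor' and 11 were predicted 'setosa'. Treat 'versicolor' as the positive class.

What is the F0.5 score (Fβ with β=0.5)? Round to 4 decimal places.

Fβ = (1+β²)·TP / ((1+β²)·TP + β²·FN + FP), with β²=1/4
= 1.25·36 / (1.25·36 + 0.25·2 + 5) = 0.8911

0.8911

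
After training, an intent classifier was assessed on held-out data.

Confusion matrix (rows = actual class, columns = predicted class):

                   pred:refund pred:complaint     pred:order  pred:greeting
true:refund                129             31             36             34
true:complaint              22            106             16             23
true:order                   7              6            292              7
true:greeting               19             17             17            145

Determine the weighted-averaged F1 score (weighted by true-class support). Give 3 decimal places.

Per-class F1 score (2·TP/(2·TP+FP+FN)):
  refund: TP=129, FP=22+7+19=48, FN=31+36+34=101 → 258/407 = 0.6339
  complaint: TP=106, FP=31+6+17=54, FN=22+16+23=61 → 212/327 = 0.6483
  order: TP=292, FP=36+16+17=69, FN=7+6+7=20 → 584/673 = 0.8678
  greeting: TP=145, FP=34+23+7=64, FN=19+17+17=53 → 290/407 = 0.7125
Weighted-F1 score = Σ (supportᵢ/N)·F1 scoreᵢ with N=907: (230/907)·0.6339 + (167/907)·0.6483 + (312/907)·0.8678 + (198/907)·0.7125 = 0.734

0.734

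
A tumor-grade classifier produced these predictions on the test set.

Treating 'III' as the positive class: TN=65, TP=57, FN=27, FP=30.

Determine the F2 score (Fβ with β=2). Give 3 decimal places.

Fβ = (1+β²)·TP / ((1+β²)·TP + β²·FN + FP), with β²=4
= 5·57 / (5·57 + 4·27 + 30) = 0.674

0.674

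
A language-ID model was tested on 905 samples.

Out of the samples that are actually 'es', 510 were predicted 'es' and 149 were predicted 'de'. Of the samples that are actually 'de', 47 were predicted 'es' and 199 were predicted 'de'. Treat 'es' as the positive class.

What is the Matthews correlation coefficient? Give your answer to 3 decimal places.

0.533

MCC = (TP·TN − FP·FN) / √((TP+FP)(TP+FN)(TN+FP)(TN+FN))
Numerator = 510·199 − 47·149 = 94487
Denominator = √(557·659·246·348) = √31423529304 = 177266.8308
MCC = 94487 / 177266.8308 = 0.533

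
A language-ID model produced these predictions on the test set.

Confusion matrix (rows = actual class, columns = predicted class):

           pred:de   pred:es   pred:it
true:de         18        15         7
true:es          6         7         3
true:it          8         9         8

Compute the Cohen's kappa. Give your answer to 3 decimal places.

Observed agreement pₒ = trace/N = 33/81 = 0.4074
Expected agreement pₑ = Σ (rowᵢ·colᵢ)/N² = (40·32 + 16·31 + 25·18)/81² = 0.3393
κ = (pₒ − pₑ)/(1 − pₑ) = (0.4074 − 0.3393)/(1 − 0.3393) = 0.103

0.103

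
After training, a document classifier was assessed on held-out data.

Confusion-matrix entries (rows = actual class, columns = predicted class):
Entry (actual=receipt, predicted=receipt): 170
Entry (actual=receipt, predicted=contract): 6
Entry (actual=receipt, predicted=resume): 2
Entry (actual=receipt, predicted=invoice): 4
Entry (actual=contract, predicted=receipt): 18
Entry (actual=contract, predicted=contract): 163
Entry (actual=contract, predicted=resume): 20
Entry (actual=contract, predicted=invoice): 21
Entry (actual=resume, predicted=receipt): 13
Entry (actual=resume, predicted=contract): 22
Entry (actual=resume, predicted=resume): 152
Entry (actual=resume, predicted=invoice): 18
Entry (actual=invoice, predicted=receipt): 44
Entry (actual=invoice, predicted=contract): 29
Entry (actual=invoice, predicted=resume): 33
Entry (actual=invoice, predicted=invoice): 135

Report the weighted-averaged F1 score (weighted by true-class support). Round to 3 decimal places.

Per-class F1 score (2·TP/(2·TP+FP+FN)):
  receipt: TP=170, FP=18+13+44=75, FN=6+2+4=12 → 340/427 = 0.7963
  contract: TP=163, FP=6+22+29=57, FN=18+20+21=59 → 326/442 = 0.7376
  resume: TP=152, FP=2+20+33=55, FN=13+22+18=53 → 304/412 = 0.7379
  invoice: TP=135, FP=4+21+18=43, FN=44+29+33=106 → 270/419 = 0.6444
Weighted-F1 score = Σ (supportᵢ/N)·F1 scoreᵢ with N=850: (182/850)·0.7963 + (222/850)·0.7376 + (205/850)·0.7379 + (241/850)·0.6444 = 0.724

0.724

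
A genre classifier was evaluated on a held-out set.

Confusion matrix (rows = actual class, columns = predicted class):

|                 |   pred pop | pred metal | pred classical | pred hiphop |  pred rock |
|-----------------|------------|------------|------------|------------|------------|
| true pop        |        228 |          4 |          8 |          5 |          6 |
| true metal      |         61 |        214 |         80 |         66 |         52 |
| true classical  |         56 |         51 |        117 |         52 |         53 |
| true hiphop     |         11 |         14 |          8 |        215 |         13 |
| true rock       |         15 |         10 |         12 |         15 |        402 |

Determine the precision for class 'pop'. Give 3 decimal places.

0.615

One-vs-rest for 'pop': TP = diagonal; FP = other classes predicted 'pop'; FN = 'pop' predicted as other.
precision = TP/(TP+FP).
pop: TP=228, FP=61+56+11+15=143 → 228/371 = 0.6146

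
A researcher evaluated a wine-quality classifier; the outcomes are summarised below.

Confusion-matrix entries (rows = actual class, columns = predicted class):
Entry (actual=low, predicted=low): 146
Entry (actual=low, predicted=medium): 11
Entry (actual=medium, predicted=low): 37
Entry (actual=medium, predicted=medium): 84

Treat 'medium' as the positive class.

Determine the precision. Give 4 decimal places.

0.8842

Precision = TP/(TP+FP) = 84/(84+11) = 84/95 = 0.8842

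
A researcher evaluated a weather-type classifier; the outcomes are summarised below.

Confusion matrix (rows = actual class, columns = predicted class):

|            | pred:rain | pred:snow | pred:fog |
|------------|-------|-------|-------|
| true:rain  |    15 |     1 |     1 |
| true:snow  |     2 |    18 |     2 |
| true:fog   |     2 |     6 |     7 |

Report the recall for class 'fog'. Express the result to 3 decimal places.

Treat 'fog' as positive and all other classes as negative.
recall = TP/(TP+FN).
fog: TP=7, FN=2+6=8 → 7/15 = 0.4667

0.467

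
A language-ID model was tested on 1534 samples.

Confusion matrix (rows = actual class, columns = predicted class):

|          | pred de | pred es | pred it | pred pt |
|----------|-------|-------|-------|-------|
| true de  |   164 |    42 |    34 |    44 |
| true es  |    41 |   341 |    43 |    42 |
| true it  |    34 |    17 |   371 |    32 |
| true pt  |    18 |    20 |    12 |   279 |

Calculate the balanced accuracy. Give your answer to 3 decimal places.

0.743

Balanced accuracy = mean of per-class recall.
  de: recall = 164/284 = 0.5775
  es: recall = 341/467 = 0.7302
  it: recall = 371/454 = 0.8172
  pt: recall = 279/329 = 0.8480
Mean = (0.5775 + 0.7302 + 0.8172 + 0.8480) / 4 = 0.743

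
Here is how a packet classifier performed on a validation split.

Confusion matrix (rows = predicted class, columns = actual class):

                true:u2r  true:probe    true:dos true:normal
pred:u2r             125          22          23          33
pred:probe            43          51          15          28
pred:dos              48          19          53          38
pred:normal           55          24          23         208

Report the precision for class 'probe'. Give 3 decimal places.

0.372

Treat 'probe' as positive and all other classes as negative.
precision = TP/(TP+FP).
probe: TP=51, FP=43+15+28=86 → 51/137 = 0.3723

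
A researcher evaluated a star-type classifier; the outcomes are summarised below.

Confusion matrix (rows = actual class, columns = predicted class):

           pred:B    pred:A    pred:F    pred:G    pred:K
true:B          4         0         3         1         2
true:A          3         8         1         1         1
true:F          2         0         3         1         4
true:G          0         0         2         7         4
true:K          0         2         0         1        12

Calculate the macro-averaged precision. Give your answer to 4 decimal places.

0.5472

Per-class precision (TP/(TP+FP)):
  B: TP=4, FP=3+2+0+0=5 → 4/9 = 0.44444
  A: TP=8, FP=0+0+0+2=2 → 8/10 = 0.80000
  F: TP=3, FP=3+1+2+0=6 → 3/9 = 0.33333
  G: TP=7, FP=1+1+1+1=4 → 7/11 = 0.63636
  K: TP=12, FP=2+1+4+4=11 → 12/23 = 0.52174
Macro-precision = mean = (0.44444 + 0.80000 + 0.33333 + 0.63636 + 0.52174) / 5 = 0.5472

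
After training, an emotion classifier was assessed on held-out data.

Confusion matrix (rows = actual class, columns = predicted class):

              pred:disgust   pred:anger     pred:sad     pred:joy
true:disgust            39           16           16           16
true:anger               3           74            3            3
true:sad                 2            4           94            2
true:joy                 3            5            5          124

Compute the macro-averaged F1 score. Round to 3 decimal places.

0.782

Per-class F1 score (2·TP/(2·TP+FP+FN)):
  disgust: TP=39, FP=3+2+3=8, FN=16+16+16=48 → 78/134 = 0.5821
  anger: TP=74, FP=16+4+5=25, FN=3+3+3=9 → 148/182 = 0.8132
  sad: TP=94, FP=16+3+5=24, FN=2+4+2=8 → 188/220 = 0.8545
  joy: TP=124, FP=16+3+2=21, FN=3+5+5=13 → 248/282 = 0.8794
Macro-F1 score = mean = (0.5821 + 0.8132 + 0.8545 + 0.8794) / 4 = 0.782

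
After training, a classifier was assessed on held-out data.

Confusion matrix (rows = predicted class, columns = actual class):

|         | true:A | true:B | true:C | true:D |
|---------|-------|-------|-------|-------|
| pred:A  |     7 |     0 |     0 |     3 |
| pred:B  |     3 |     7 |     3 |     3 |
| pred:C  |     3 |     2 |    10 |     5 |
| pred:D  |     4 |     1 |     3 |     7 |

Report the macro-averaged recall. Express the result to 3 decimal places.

0.531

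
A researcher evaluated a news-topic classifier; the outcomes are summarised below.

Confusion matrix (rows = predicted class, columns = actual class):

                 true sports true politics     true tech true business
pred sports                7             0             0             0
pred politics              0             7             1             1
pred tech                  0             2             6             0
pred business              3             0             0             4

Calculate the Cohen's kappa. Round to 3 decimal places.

0.698

Observed agreement pₒ = trace/N = 24/31 = 0.7742
Expected agreement pₑ = Σ (rowᵢ·colᵢ)/N² = (10·7 + 9·9 + 7·8 + 5·7)/31² = 0.2518
κ = (pₒ − pₑ)/(1 − pₑ) = (0.7742 − 0.2518)/(1 − 0.2518) = 0.698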